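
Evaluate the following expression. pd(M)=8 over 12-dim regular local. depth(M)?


pd+depth=depth(R)=12
depth=12-8=4


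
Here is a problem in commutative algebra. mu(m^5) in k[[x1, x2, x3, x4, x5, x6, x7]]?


C(n+d-1,d)=C(11,5)=462


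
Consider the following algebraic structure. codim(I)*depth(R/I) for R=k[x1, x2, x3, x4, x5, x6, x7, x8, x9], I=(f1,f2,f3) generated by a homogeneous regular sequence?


codim=3, depth=dim(R/I)=9-3=6
Product=3*6=18


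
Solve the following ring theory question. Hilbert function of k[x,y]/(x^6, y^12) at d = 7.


k[x,y], I = (x^6, y^12), d = 7
Need i < 6 and d-i < 12.
Range: 0 <= i <= 5.
H(7) = 6


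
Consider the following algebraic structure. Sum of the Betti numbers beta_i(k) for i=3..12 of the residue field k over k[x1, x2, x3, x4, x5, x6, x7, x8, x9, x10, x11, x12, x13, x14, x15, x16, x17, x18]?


Koszul resolution: beta_i(k)=C(n,i), n=18
C(18,3)=816, C(18,4)=3060, C(18,5)=8568, C(18,6)=18564, C(18,7)=31824, C(18,8)=43758, C(18,9)=48620, C(18,10)=43758, C(18,11)=31824, C(18,12)=18564
Sum=249356


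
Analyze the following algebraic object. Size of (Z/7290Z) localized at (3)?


3-primary part: 7290=3^6*10
Size=3^6=729


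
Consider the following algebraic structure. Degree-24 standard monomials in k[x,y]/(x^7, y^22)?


k[x,y], I = (x^7, y^22), d = 24
Need i < 7 and d-i < 22.
Range: 3 <= i <= 6.
H(24) = 4


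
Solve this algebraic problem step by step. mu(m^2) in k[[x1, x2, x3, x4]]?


C(n+d-1,d)=C(5,2)=10


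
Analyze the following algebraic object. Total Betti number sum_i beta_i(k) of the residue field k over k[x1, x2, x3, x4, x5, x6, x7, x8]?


Koszul resolution: beta_i(k)=C(n,i), n=8
sum_i C(8,i) = 2^8 = 256


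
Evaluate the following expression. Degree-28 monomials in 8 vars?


C(d+n-1,n-1)=C(35,7)=6724520


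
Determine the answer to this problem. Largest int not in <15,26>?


gcd(15,26)=1 => F=ab-a-b=15*26-15-26=390-41=349


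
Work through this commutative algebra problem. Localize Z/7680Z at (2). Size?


2-primary part: 7680=2^9*15
Size=2^9=512


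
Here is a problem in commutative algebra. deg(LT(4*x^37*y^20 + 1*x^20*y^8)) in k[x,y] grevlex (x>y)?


LT: 4*x^37*y^20
deg_x=37, deg_y=20
Total=37+20=57


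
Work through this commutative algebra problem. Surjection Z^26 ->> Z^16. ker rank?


rank(ker) = 26-16 = 10


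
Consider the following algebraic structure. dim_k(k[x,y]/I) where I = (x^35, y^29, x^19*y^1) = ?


k[x,y]/I, I = (x^35, y^29, x^19*y^1)
Rect: 35x29=1015. Corner: (35-19)x(29-1)=448.
dim = 1015-448 = 567


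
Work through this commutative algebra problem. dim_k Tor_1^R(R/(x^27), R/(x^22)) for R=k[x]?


Tor_1(R/I,R/J)=(I cap J)/IJ=(x^27)/(x^49)
dim=49-27=min(27,22)=22


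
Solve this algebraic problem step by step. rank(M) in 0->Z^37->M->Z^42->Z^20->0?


Alt sum=0:
(-1)^0*37 + (-1)^1*? + (-1)^2*42 + (-1)^3*20=0
rank(M)=59


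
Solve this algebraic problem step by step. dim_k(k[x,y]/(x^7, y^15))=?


Basis: x^i*y^j, i<7, j<15
7*15=105


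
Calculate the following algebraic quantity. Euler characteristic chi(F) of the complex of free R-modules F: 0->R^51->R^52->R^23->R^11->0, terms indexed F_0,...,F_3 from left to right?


chi = sum (-1)^i * rank:
(-1)^0*51=51
(-1)^1*52=-52
(-1)^2*23=23
(-1)^3*11=-11
chi=11


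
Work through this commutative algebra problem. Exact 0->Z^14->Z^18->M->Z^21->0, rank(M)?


Alt sum=0:
(-1)^0*14 + (-1)^1*18 + (-1)^2*? + (-1)^3*21=0
rank(M)=25


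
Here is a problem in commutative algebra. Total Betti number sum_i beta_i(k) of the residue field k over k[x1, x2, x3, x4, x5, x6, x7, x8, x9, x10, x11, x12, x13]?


Koszul resolution: beta_i(k)=C(n,i), n=13
sum_i C(13,i) = 2^13 = 8192


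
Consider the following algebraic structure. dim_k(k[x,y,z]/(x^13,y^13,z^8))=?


Basis: x^iy^jz^k, i<13,j<13,k<8
13*13*8=1352


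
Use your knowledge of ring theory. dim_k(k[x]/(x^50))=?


Basis: 1,x,...,x^49
dim=50


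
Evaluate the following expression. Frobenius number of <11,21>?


gcd(11,21)=1 => F=ab-a-b=11*21-11-21=231-32=199


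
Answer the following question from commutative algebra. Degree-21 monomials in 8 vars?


C(d+n-1,n-1)=C(28,7)=1184040


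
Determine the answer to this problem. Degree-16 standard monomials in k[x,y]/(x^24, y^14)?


k[x,y], I = (x^24, y^14), d = 16
Need i < 24 and d-i < 14.
Range: 3 <= i <= 16.
H(16) = 14


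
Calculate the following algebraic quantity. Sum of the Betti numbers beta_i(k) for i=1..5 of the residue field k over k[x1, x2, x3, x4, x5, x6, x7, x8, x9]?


Koszul resolution: beta_i(k)=C(n,i), n=9
C(9,1)=9, C(9,2)=36, C(9,3)=84, C(9,4)=126, C(9,5)=126
Sum=381


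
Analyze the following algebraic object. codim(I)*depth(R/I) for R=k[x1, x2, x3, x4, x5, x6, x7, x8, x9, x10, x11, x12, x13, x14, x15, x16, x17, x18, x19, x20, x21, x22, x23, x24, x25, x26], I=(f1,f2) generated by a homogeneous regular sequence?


codim=2, depth=dim(R/I)=26-2=24
Product=2*24=48


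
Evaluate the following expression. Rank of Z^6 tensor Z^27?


rank(M(x)N) = rank(M)*rank(N)
6*27 = 162


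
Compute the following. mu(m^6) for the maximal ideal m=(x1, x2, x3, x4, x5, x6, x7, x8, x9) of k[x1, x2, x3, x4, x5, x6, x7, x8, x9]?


Graded Nakayama: mu(m^d) = dim_k (m^d/m^(d+1)) = #degree-6 monomials in 9 vars
C(n+d-1,d)=C(14,6)=3003


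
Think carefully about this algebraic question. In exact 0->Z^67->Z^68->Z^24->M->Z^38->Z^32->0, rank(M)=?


Alt sum=0:
(-1)^0*67 + (-1)^1*68 + (-1)^2*24 + (-1)^3*? + (-1)^4*38 + (-1)^5*32=0
rank(M)=29


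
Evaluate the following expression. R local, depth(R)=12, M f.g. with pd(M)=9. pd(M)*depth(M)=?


pd+depth=12
depth=12-9=3
pd*depth=9*3=27


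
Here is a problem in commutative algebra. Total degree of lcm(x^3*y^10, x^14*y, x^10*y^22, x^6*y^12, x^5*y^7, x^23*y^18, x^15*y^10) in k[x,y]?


lcm = componentwise max:
x: max(3,14,10,6,5,23,15)=23
y: max(10,1,22,12,7,18,10)=22
Total=23+22=45


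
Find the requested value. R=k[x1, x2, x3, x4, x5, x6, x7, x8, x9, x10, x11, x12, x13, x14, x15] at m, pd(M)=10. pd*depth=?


pd+depth=15
depth=15-10=5
pd*depth=10*5=50


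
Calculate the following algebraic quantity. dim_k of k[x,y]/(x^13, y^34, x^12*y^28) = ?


k[x,y]/I, I = (x^13, y^34, x^12*y^28)
Rect: 13x34=442. Corner: (13-12)x(34-28)=6.
dim = 442-6 = 436


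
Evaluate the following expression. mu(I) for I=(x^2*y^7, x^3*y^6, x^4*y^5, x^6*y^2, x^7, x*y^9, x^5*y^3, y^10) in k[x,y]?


Remove redundant (divisible by others).
Min: x^7, x^6*y^2, x^5*y^3, x^4*y^5, x^3*y^6, x^2*y^7, x*y^9, y^10
Count=8


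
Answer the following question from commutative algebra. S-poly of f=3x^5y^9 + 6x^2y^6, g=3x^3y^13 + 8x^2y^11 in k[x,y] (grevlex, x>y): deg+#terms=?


LT(f)=3x^5y^9, LT(g)=3x^3y^13
lcm(LM)=x^5y^13
S(f,g) (scaled by 9 to clear denominators) = 3y^4*f - 3x^2*g = -24x^4y^11 + 18x^2y^10
2 terms, deg 15.
15+2=17


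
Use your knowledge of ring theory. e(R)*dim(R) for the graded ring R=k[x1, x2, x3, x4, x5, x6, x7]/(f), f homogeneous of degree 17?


e(R)=deg(f)=17, dim(R)=7-1=6
e*dim=17*6=102


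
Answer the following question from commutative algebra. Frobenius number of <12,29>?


gcd(12,29)=1 => F=ab-a-b=12*29-12-29=348-41=307


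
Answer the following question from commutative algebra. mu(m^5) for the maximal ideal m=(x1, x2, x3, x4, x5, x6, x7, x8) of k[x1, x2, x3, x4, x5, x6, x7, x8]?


Graded Nakayama: mu(m^d) = dim_k (m^d/m^(d+1)) = #degree-5 monomials in 8 vars
C(n+d-1,d)=C(12,5)=792


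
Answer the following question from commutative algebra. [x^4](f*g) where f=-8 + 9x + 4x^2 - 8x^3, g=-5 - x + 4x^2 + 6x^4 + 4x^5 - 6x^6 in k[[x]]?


[x^4] = sum a_i*b_j, i+j=4
  -8*6=-48
  4*4=16
  -8*-1=8
Sum=-24


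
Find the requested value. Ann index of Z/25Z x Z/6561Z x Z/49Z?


Exponent = lcm of the cyclic orders; pairwise coprime => product.
5^2*3^8*7^2=25*6561*49=8037225


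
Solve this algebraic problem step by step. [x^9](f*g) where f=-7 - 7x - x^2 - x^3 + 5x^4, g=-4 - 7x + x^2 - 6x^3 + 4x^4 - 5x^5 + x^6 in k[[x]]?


[x^9] = sum a_i*b_j, i+j=9
  -1*1=-1
  5*-5=-25
Sum=-26


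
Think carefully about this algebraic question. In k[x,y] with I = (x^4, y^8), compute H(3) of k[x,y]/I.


k[x,y], I = (x^4, y^8), d = 3
Need i < 4 and d-i < 8.
Range: 0 <= i <= 3.
H(3) = 4


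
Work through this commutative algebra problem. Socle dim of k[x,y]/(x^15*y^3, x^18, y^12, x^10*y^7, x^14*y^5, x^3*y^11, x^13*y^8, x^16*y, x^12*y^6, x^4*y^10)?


Socle = ann(m) = span of standard monomials u with x*u, y*u in I (staircase corners).
Redundant generators: x^13*y^8
Minimal generators: x^18, x^16*y, x^15*y^3, x^14*y^5, x^12*y^6, x^10*y^7, x^4*y^10, x^3*y^11, y^12
Corners: x^2y^11, x^3y^10, x^9y^9, x^11y^6, x^13y^5, x^14y^4, x^15y^2, x^17
Socle dim=8


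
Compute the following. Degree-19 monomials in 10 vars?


C(d+n-1,n-1)=C(28,9)=6906900


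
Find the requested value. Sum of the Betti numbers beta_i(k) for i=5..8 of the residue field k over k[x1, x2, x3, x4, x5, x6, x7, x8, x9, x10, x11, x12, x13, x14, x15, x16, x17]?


Koszul resolution: beta_i(k)=C(n,i), n=17
C(17,5)=6188, C(17,6)=12376, C(17,7)=19448, C(17,8)=24310
Sum=62322


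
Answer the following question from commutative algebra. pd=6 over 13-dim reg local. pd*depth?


pd+depth=13
depth=13-6=7
pd*depth=6*7=42


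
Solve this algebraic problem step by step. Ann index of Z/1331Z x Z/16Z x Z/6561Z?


Exponent = lcm of the cyclic orders; pairwise coprime => product.
11^3*2^4*3^8=1331*16*6561=139723056


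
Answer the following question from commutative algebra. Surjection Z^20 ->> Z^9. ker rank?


rank(ker) = 20-9 = 11


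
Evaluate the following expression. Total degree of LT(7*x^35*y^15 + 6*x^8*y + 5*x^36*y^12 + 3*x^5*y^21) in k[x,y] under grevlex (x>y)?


LT: 7*x^35*y^15
deg_x=35, deg_y=15
Total=35+15=50


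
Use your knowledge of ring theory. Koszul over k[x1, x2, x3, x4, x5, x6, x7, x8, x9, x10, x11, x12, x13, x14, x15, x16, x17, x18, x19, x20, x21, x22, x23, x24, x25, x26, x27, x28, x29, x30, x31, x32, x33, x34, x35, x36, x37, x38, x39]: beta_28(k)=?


C(n,i)=C(39,28)=1676056044


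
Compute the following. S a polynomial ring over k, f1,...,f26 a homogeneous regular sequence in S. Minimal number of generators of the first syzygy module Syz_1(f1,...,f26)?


Regular sequence => Koszul complex is the minimal free resolution.
Syz_1 minimally generated by Koszul relations f_i*e_j - f_j*e_i (i<j): mu(Syz_1) = beta_2 = C(m,2) = m(m-1)/2
m=26
26*25/2 = 325


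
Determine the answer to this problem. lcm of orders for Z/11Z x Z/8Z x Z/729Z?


Exponent = lcm of the cyclic orders; pairwise coprime => product.
11^1*2^3*3^6=11*8*729=64152


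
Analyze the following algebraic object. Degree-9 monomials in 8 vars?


C(d+n-1,n-1)=C(16,7)=11440


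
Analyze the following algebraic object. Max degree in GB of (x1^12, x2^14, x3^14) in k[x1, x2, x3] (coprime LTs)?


Pure powers, coprime LTs => already GB.
Degrees: 12, 14, 14
Max=14


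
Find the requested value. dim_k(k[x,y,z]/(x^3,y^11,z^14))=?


Basis: x^iy^jz^k, i<3,j<11,k<14
3*11*14=462


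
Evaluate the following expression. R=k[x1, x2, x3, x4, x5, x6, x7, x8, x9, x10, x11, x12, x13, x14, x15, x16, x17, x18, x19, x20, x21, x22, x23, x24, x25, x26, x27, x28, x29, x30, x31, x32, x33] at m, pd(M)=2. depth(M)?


pd+depth=depth(R)=33
depth=33-2=31


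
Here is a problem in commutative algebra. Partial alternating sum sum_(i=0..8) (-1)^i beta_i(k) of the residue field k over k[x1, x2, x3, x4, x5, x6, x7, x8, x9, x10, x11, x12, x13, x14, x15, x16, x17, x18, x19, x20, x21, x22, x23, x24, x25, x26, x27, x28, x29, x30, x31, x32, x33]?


Koszul resolution: beta_i(k)=C(n,i), n=33
sum_(i=0..p) (-1)^i C(n,i) = (-1)^p C(n-1,p)
(-1)^8*C(32,8) = (-1)^8*10518300 = 10518300


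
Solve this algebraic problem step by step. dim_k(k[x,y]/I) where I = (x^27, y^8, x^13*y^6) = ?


k[x,y]/I, I = (x^27, y^8, x^13*y^6)
Rect: 27x8=216. Corner: (27-13)x(8-6)=28.
dim = 216-28 = 188


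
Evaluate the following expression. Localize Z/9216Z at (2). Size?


2-primary part: 9216=2^10*9
Size=2^10=1024


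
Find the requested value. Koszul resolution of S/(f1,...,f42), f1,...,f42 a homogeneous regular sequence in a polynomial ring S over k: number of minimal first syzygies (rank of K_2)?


Regular sequence => Koszul complex is the minimal free resolution.
Syz_1 minimally generated by Koszul relations f_i*e_j - f_j*e_i (i<j): mu(Syz_1) = beta_2 = C(m,2) = m(m-1)/2
m=42
42*41/2 = 861


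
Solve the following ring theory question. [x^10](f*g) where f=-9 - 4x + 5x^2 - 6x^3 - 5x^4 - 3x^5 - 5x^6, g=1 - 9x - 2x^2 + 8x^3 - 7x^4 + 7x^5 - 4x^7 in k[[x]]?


[x^10] = sum a_i*b_j, i+j=10
  -6*-4=24
  -3*7=-21
  -5*-7=35
Sum=38


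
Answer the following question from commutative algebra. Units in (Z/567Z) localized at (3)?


Local ring = Z/81Z.
phi(81) = 3^3*(3-1) = 54


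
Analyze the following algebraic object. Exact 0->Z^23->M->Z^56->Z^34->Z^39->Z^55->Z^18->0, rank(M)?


Alt sum=0:
(-1)^0*23 + (-1)^1*? + (-1)^2*56 + (-1)^3*34 + (-1)^4*39 + (-1)^5*55 + (-1)^6*18=0
rank(M)=47


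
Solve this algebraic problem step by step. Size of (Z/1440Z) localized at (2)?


2-primary part: 1440=2^5*45
Size=2^5=32


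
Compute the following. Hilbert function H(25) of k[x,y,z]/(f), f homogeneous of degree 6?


C(27,2)-C(21,2)=351-210=141


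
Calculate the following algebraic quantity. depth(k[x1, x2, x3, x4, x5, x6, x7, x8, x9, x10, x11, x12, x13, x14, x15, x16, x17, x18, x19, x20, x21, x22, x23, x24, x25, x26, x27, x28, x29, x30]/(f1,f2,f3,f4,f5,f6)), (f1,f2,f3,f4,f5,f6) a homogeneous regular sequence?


depth(R)=30
depth(R/I)=30-6=24


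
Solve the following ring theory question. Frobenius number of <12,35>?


gcd(12,35)=1 => F=ab-a-b=12*35-12-35=420-47=373


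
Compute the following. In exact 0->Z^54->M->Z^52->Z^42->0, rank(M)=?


Alt sum=0:
(-1)^0*54 + (-1)^1*? + (-1)^2*52 + (-1)^3*42=0
rank(M)=64


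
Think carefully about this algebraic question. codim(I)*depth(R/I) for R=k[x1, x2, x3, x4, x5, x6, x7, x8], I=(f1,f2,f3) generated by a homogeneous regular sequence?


codim=3, depth=dim(R/I)=8-3=5
Product=3*5=15


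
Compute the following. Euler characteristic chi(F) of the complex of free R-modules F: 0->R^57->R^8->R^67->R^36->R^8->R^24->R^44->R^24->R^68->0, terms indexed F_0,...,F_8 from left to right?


chi = sum (-1)^i * rank:
(-1)^0*57=57
(-1)^1*8=-8
(-1)^2*67=67
(-1)^3*36=-36
(-1)^4*8=8
(-1)^5*24=-24
(-1)^6*44=44
(-1)^7*24=-24
(-1)^8*68=68
chi=152


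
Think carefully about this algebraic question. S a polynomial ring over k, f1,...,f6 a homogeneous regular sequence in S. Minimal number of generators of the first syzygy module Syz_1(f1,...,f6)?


Regular sequence => Koszul complex is the minimal free resolution.
Syz_1 minimally generated by Koszul relations f_i*e_j - f_j*e_i (i<j): mu(Syz_1) = beta_2 = C(m,2) = m(m-1)/2
m=6
6*5/2 = 15


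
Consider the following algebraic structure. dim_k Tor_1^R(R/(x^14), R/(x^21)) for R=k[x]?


Tor_1(R/I,R/J)=(I cap J)/IJ=(x^21)/(x^35)
dim=35-21=min(14,21)=14


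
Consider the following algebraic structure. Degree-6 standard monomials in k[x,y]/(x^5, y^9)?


k[x,y], I = (x^5, y^9), d = 6
Need i < 5 and d-i < 9.
Range: 0 <= i <= 4.
H(6) = 5


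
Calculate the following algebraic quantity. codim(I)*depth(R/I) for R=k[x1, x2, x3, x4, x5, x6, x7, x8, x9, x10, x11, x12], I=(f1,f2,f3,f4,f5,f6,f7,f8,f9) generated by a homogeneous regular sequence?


codim=9, depth=dim(R/I)=12-9=3
Product=9*3=27


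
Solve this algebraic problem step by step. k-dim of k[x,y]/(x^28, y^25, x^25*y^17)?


k[x,y]/I, I = (x^28, y^25, x^25*y^17)
Rect: 28x25=700. Corner: (28-25)x(25-17)=24.
dim = 700-24 = 676


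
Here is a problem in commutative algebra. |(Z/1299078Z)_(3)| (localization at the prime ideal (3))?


3-primary part: 1299078=3^10*22
Size=3^10=59049


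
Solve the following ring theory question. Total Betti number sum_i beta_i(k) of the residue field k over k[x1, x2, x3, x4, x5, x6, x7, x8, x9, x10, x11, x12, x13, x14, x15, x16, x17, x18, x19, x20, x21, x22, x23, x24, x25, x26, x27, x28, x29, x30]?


Koszul resolution: beta_i(k)=C(n,i), n=30
sum_i C(30,i) = 2^30 = 1073741824


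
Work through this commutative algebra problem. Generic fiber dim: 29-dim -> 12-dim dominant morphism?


dim(fiber)=dim(X)-dim(Y)=29-12=17


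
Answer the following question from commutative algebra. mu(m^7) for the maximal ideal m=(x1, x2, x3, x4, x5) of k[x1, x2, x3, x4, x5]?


Graded Nakayama: mu(m^d) = dim_k (m^d/m^(d+1)) = #degree-7 monomials in 5 vars
C(n+d-1,d)=C(11,7)=330


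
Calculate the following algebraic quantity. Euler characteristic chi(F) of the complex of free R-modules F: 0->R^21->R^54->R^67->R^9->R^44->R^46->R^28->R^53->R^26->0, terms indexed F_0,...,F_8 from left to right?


chi = sum (-1)^i * rank:
(-1)^0*21=21
(-1)^1*54=-54
(-1)^2*67=67
(-1)^3*9=-9
(-1)^4*44=44
(-1)^5*46=-46
(-1)^6*28=28
(-1)^7*53=-53
(-1)^8*26=26
chi=24


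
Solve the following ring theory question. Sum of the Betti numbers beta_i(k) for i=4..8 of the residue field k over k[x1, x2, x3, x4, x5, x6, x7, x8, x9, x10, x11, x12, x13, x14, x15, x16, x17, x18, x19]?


Koszul resolution: beta_i(k)=C(n,i), n=19
C(19,4)=3876, C(19,5)=11628, C(19,6)=27132, C(19,7)=50388, C(19,8)=75582
Sum=168606


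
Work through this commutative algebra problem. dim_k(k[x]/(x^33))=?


Basis: 1,x,...,x^32
dim=33


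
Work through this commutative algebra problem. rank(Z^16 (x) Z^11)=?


rank(M(x)N) = rank(M)*rank(N)
16*11 = 176


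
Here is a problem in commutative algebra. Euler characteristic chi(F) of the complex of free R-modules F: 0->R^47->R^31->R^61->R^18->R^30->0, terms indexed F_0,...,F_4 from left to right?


chi = sum (-1)^i * rank:
(-1)^0*47=47
(-1)^1*31=-31
(-1)^2*61=61
(-1)^3*18=-18
(-1)^4*30=30
chi=89


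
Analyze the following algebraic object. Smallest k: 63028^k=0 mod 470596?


63028^k mod 470596:
k=1: 63028
k=2: 227948
k=3: 281260
k=4: 374556
k=5: 67228
k=6: 0
First zero at k = 6


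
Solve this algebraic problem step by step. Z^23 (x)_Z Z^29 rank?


rank(M(x)N) = rank(M)*rank(N)
23*29 = 667


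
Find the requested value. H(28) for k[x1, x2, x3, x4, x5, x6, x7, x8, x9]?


C(d+n-1,n-1)=C(36,8)=30260340


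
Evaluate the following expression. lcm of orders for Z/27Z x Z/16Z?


Exponent = lcm of the cyclic orders; pairwise coprime => product.
3^3*2^4=27*16=432


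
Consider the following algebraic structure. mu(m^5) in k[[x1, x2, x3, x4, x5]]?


C(n+d-1,d)=C(9,5)=126


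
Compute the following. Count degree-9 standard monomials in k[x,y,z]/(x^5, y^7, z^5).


Need i<5, j<7, k<5 with i+j+k=9.
For each i, j ranges over max(0,9-i-4)..min(6,9-i):
  i=0: j in [5,6] -> 2
  i=1: j in [4,6] -> 3
  i=2: j in [3,6] -> 4
  i=3: j in [2,6] -> 5
  i=4: j in [1,5] -> 5
H(9) = 2+3+4+5+5 = 19


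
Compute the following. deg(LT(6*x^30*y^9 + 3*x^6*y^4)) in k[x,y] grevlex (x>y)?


LT: 6*x^30*y^9
deg_x=30, deg_y=9
Total=30+9=39


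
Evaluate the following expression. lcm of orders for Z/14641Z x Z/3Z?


Exponent = lcm of the cyclic orders; pairwise coprime => product.
11^4*3^1=14641*3=43923


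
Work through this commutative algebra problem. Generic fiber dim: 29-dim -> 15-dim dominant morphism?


dim(fiber)=dim(X)-dim(Y)=29-15=14


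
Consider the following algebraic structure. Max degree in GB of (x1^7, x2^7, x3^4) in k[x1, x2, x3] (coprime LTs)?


Pure powers, coprime LTs => already GB.
Degrees: 7, 7, 4
Max=7


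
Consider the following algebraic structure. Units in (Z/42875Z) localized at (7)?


Local ring = Z/343Z.
phi(343) = 7^2*(7-1) = 294


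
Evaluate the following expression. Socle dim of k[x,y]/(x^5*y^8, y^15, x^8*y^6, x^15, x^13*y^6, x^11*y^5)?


Socle = ann(m) = span of standard monomials u with x*u, y*u in I (staircase corners).
Redundant generators: x^13*y^6
Minimal generators: x^15, x^11*y^5, x^8*y^6, x^5*y^8, y^15
Corners: x^4y^14, x^7y^7, x^10y^5, x^14y^4
Socle dim=4


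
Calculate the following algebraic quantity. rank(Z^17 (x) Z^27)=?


rank(M(x)N) = rank(M)*rank(N)
17*27 = 459


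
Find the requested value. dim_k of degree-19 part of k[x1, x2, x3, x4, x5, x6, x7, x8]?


C(d+n-1,n-1)=C(26,7)=657800


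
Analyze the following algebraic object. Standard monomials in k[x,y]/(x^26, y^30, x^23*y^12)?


k[x,y]/I, I = (x^26, y^30, x^23*y^12)
Rect: 26x30=780. Corner: (26-23)x(30-12)=54.
dim = 780-54 = 726


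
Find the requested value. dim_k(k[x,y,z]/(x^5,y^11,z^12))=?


Basis: x^iy^jz^k, i<5,j<11,k<12
5*11*12=660


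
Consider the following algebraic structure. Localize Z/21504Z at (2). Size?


2-primary part: 21504=2^10*21
Size=2^10=1024


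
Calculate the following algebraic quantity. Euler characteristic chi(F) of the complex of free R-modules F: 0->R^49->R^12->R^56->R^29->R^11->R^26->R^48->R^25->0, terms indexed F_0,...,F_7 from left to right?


chi = sum (-1)^i * rank:
(-1)^0*49=49
(-1)^1*12=-12
(-1)^2*56=56
(-1)^3*29=-29
(-1)^4*11=11
(-1)^5*26=-26
(-1)^6*48=48
(-1)^7*25=-25
chi=72


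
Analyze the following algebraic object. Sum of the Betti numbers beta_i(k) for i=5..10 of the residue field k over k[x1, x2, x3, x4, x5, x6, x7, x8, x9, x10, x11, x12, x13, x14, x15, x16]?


Koszul resolution: beta_i(k)=C(n,i), n=16
C(16,5)=4368, C(16,6)=8008, C(16,7)=11440, C(16,8)=12870, C(16,9)=11440, C(16,10)=8008
Sum=56134


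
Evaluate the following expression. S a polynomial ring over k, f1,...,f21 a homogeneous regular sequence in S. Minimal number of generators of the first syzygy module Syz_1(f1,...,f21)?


Regular sequence => Koszul complex is the minimal free resolution.
Syz_1 minimally generated by Koszul relations f_i*e_j - f_j*e_i (i<j): mu(Syz_1) = beta_2 = C(m,2) = m(m-1)/2
m=21
21*20/2 = 210


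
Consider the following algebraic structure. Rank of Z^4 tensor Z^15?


rank(M(x)N) = rank(M)*rank(N)
4*15 = 60


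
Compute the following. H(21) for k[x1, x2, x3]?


C(d+n-1,n-1)=C(23,2)=253


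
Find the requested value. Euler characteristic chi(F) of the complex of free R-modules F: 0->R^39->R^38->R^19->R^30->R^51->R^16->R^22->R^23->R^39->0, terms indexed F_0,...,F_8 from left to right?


chi = sum (-1)^i * rank:
(-1)^0*39=39
(-1)^1*38=-38
(-1)^2*19=19
(-1)^3*30=-30
(-1)^4*51=51
(-1)^5*16=-16
(-1)^6*22=22
(-1)^7*23=-23
(-1)^8*39=39
chi=63


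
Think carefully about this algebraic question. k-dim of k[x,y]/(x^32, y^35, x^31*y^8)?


k[x,y]/I, I = (x^32, y^35, x^31*y^8)
Rect: 32x35=1120. Corner: (32-31)x(35-8)=27.
dim = 1120-27 = 1093


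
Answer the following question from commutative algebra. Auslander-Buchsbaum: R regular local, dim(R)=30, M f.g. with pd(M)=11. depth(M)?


pd+depth=depth(R)=30
depth=30-11=19


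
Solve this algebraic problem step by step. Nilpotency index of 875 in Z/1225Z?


875^k mod 1225:
k=1: 875
k=2: 0
First zero at k = 2


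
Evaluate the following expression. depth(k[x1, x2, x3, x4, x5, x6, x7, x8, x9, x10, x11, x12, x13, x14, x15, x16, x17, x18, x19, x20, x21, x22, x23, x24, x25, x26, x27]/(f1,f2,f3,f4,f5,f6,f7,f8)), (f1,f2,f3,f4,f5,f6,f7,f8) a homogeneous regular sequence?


depth(R)=27
depth(R/I)=27-8=19


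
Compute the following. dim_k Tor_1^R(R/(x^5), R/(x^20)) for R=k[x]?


Tor_1(R/I,R/J)=(I cap J)/IJ=(x^20)/(x^25)
dim=25-20=min(5,20)=5


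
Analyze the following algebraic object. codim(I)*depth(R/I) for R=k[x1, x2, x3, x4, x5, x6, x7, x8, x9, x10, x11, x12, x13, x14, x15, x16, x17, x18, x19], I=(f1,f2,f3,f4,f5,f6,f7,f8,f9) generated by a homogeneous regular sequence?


codim=9, depth=dim(R/I)=19-9=10
Product=9*10=90


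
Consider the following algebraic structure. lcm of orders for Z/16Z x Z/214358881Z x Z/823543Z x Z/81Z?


Exponent = lcm of the cyclic orders; pairwise coprime => product.
2^4*11^8*7^7*3^4=16*214358881*823543*81=228787747692256368


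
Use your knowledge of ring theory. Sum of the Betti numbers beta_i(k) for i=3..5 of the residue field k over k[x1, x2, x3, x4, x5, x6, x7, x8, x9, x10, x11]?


Koszul resolution: beta_i(k)=C(n,i), n=11
C(11,3)=165, C(11,4)=330, C(11,5)=462
Sum=957


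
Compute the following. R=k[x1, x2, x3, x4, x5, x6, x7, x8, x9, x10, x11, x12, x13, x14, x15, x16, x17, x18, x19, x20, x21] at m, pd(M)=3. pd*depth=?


pd+depth=21
depth=21-3=18
pd*depth=3*18=54


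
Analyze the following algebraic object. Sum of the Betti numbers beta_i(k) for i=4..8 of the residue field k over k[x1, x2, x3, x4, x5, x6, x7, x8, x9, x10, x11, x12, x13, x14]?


Koszul resolution: beta_i(k)=C(n,i), n=14
C(14,4)=1001, C(14,5)=2002, C(14,6)=3003, C(14,7)=3432, C(14,8)=3003
Sum=12441


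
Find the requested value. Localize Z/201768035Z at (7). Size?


7-primary part: 201768035=7^9*5
Size=7^9=40353607


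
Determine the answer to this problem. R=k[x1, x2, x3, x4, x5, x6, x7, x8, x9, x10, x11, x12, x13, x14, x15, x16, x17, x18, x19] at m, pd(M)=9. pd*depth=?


pd+depth=19
depth=19-9=10
pd*depth=9*10=90


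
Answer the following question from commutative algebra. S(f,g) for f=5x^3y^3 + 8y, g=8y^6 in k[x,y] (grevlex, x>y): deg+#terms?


LT(f)=5x^3y^3, LT(g)=8y^6
lcm(LM)=x^3y^6
S(f,g) (scaled by 40 to clear denominators) = 8y^3*f - 5x^3*g = 64y^4
1 terms, deg 4.
4+1=5


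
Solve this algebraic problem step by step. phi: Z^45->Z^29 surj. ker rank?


rank(ker) = 45-29 = 16


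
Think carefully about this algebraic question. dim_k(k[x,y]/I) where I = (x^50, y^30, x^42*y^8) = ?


k[x,y]/I, I = (x^50, y^30, x^42*y^8)
Rect: 50x30=1500. Corner: (50-42)x(30-8)=176.
dim = 1500-176 = 1324


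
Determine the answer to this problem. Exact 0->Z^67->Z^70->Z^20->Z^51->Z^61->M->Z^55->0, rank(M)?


Alt sum=0:
(-1)^0*67 + (-1)^1*70 + (-1)^2*20 + (-1)^3*51 + (-1)^4*61 + (-1)^5*? + (-1)^6*55=0
rank(M)=82


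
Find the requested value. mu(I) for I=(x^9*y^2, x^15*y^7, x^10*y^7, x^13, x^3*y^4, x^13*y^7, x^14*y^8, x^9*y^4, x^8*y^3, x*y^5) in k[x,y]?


Remove redundant (divisible by others).
x^9*y^4 redundant.
x^13*y^7 redundant.
x^15*y^7 redundant.
x^14*y^8 redundant.
x^10*y^7 redundant.
Min: x^13, x^9*y^2, x^8*y^3, x^3*y^4, x*y^5
Count=5


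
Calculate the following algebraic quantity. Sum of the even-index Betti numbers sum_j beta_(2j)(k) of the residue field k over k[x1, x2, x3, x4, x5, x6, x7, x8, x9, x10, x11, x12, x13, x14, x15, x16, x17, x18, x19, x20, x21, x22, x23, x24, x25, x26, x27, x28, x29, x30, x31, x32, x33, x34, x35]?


Koszul resolution: beta_i(k)=C(n,i), n=35
sum_even C(35,i) = 2^(n-1) = 2^34 = 17179869184


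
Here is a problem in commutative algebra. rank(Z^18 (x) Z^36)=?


rank(M(x)N) = rank(M)*rank(N)
18*36 = 648


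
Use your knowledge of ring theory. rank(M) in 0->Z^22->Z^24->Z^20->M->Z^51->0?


Alt sum=0:
(-1)^0*22 + (-1)^1*24 + (-1)^2*20 + (-1)^3*? + (-1)^4*51=0
rank(M)=69


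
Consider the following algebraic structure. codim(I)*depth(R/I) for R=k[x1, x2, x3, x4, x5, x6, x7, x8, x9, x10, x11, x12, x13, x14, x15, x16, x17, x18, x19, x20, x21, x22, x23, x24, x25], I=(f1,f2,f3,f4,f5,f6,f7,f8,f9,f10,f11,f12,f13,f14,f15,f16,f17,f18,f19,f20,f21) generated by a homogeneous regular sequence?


codim=21, depth=dim(R/I)=25-21=4
Product=21*4=84


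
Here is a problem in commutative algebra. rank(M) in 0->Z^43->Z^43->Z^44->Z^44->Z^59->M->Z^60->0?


Alt sum=0:
(-1)^0*43 + (-1)^1*43 + (-1)^2*44 + (-1)^3*44 + (-1)^4*59 + (-1)^5*? + (-1)^6*60=0
rank(M)=119


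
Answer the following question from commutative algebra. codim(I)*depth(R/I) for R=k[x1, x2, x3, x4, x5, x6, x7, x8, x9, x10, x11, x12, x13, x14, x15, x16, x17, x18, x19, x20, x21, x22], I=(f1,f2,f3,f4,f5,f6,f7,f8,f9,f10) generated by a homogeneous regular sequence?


codim=10, depth=dim(R/I)=22-10=12
Product=10*12=120


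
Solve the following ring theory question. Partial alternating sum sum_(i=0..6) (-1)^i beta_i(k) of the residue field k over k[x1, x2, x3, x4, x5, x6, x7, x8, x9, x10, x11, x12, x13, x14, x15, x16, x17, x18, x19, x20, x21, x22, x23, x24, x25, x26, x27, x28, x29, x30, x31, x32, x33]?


Koszul resolution: beta_i(k)=C(n,i), n=33
sum_(i=0..p) (-1)^i C(n,i) = (-1)^p C(n-1,p)
(-1)^6*C(32,6) = (-1)^6*906192 = 906192


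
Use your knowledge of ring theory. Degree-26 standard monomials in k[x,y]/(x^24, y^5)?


k[x,y], I = (x^24, y^5), d = 26
Need i < 24 and d-i < 5.
Range: 22 <= i <= 23.
H(26) = 2


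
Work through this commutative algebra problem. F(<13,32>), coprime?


gcd(13,32)=1 => F=ab-a-b=13*32-13-32=416-45=371


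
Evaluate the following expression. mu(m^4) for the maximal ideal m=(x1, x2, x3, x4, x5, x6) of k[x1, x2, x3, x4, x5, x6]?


Graded Nakayama: mu(m^d) = dim_k (m^d/m^(d+1)) = #degree-4 monomials in 6 vars
C(n+d-1,d)=C(9,4)=126


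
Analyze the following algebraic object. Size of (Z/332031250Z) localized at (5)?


5-primary part: 332031250=5^10*34
Size=5^10=9765625


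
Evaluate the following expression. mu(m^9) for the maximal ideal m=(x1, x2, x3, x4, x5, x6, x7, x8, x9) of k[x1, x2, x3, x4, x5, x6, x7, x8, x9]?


Graded Nakayama: mu(m^d) = dim_k (m^d/m^(d+1)) = #degree-9 monomials in 9 vars
C(n+d-1,d)=C(17,9)=24310


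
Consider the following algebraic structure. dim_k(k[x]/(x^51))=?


Basis: 1,x,...,x^50
dim=51


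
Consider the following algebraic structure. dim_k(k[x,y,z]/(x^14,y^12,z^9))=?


Basis: x^iy^jz^k, i<14,j<12,k<9
14*12*9=1512


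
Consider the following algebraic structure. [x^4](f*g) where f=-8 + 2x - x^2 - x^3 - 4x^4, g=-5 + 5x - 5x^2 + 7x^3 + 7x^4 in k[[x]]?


[x^4] = sum a_i*b_j, i+j=4
  -8*7=-56
  2*7=14
  -1*-5=5
  -1*5=-5
  -4*-5=20
Sum=-22


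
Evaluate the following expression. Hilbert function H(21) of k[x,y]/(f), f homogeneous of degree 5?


H(t)=d for t>=d-1.
d=5, t=21
H(21)=5


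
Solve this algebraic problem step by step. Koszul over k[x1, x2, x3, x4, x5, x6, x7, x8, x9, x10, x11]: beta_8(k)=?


C(n,i)=C(11,8)=165


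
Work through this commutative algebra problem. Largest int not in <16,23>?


gcd(16,23)=1 => F=ab-a-b=16*23-16-23=368-39=329


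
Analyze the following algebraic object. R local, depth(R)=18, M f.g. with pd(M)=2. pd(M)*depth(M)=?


pd+depth=18
depth=18-2=16
pd*depth=2*16=32


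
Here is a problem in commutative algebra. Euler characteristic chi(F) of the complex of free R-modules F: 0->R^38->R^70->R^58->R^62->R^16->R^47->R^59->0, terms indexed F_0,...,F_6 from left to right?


chi = sum (-1)^i * rank:
(-1)^0*38=38
(-1)^1*70=-70
(-1)^2*58=58
(-1)^3*62=-62
(-1)^4*16=16
(-1)^5*47=-47
(-1)^6*59=59
chi=-8


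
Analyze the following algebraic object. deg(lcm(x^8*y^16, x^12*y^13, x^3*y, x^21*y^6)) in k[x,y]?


lcm = componentwise max:
x: max(8,12,3,21)=21
y: max(16,13,1,6)=16
Total=21+16=37


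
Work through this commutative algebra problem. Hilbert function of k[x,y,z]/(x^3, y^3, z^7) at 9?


Need i<3, j<3, k<7 with i+j+k=9.
For each i, j ranges over max(0,9-i-6)..min(2,9-i):
  i=0: j in [3,2] -> 0
  i=1: j in [2,2] -> 1
  i=2: j in [1,2] -> 2
H(9) = 0+1+2 = 3


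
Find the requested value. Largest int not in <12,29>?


gcd(12,29)=1 => F=ab-a-b=12*29-12-29=348-41=307


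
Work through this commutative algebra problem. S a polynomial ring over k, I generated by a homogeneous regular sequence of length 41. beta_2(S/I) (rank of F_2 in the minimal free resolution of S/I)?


Regular sequence => Koszul complex is the minimal free resolution.
Syz_1 minimally generated by Koszul relations f_i*e_j - f_j*e_i (i<j): mu(Syz_1) = beta_2 = C(m,2) = m(m-1)/2
m=41
41*40/2 = 820


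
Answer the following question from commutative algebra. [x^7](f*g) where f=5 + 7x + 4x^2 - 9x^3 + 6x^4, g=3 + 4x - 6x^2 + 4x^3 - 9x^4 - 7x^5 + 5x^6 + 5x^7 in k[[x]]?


[x^7] = sum a_i*b_j, i+j=7
  5*5=25
  7*5=35
  4*-7=-28
  -9*-9=81
  6*4=24
Sum=137


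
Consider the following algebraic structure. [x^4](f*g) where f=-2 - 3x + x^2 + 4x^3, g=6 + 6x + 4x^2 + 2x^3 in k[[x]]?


[x^4] = sum a_i*b_j, i+j=4
  -3*2=-6
  1*4=4
  4*6=24
Sum=22


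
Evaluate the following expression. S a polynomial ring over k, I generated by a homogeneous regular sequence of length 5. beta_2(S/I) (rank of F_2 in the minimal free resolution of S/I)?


Regular sequence => Koszul complex is the minimal free resolution.
Syz_1 minimally generated by Koszul relations f_i*e_j - f_j*e_i (i<j): mu(Syz_1) = beta_2 = C(m,2) = m(m-1)/2
m=5
5*4/2 = 10


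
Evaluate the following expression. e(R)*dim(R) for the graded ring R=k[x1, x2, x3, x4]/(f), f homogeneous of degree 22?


e(R)=deg(f)=22, dim(R)=4-1=3
e*dim=22*3=66


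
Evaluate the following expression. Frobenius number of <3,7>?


gcd(3,7)=1 => F=ab-a-b=3*7-3-7=21-10=11


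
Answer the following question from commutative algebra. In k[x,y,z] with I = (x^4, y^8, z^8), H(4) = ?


Need i<4, j<8, k<8 with i+j+k=4.
For each i, j ranges over max(0,4-i-7)..min(7,4-i):
  i=0: j in [0,4] -> 5
  i=1: j in [0,3] -> 4
  i=2: j in [0,2] -> 3
  i=3: j in [0,1] -> 2
H(4) = 5+4+3+2 = 14


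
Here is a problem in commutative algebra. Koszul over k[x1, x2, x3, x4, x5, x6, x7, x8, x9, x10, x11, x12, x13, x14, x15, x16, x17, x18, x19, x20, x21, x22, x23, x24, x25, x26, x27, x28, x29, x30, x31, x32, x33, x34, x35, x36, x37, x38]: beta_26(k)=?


C(n,i)=C(38,26)=2707475148


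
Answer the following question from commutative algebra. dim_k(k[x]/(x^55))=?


Basis: 1,x,...,x^54
dim=55


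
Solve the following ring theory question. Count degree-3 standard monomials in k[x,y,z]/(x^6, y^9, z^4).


Need i<6, j<9, k<4 with i+j+k=3.
For each i, j ranges over max(0,3-i-3)..min(8,3-i):
  i=0: j in [0,3] -> 4
  i=1: j in [0,2] -> 3
  i=2: j in [0,1] -> 2
  i=3: j in [0,0] -> 1
H(3) = 4+3+2+1 = 10


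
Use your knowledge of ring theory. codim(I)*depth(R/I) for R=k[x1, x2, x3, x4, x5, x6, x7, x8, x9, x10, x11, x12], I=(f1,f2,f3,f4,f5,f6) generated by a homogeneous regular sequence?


codim=6, depth=dim(R/I)=12-6=6
Product=6*6=36


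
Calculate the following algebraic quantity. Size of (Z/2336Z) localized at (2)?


2-primary part: 2336=2^5*73
Size=2^5=32


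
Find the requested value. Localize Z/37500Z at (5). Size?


5-primary part: 37500=5^5*12
Size=5^5=3125


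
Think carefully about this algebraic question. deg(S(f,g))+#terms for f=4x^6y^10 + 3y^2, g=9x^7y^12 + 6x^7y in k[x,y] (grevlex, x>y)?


LT(f)=4x^6y^10, LT(g)=9x^7y^12
lcm(LM)=x^7y^12
S(f,g) (scaled by 36 to clear denominators) = 9xy^2*f - 4*g = -24x^7y + 27xy^4
2 terms, deg 8.
8+2=10


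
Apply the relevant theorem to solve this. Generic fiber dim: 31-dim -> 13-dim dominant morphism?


dim(fiber)=dim(X)-dim(Y)=31-13=18


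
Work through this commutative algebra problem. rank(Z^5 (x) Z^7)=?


rank(M(x)N) = rank(M)*rank(N)
5*7 = 35


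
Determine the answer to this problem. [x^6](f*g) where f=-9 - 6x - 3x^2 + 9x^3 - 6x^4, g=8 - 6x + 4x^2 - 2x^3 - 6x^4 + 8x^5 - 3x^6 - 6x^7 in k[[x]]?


[x^6] = sum a_i*b_j, i+j=6
  -9*-3=27
  -6*8=-48
  -3*-6=18
  9*-2=-18
  -6*4=-24
Sum=-45


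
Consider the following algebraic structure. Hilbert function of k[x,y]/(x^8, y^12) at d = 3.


k[x,y], I = (x^8, y^12), d = 3
Need i < 8 and d-i < 12.
Range: 0 <= i <= 3.
H(3) = 4


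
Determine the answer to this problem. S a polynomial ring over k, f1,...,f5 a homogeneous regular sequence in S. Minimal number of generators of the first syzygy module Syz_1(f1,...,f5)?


Regular sequence => Koszul complex is the minimal free resolution.
Syz_1 minimally generated by Koszul relations f_i*e_j - f_j*e_i (i<j): mu(Syz_1) = beta_2 = C(m,2) = m(m-1)/2
m=5
5*4/2 = 10


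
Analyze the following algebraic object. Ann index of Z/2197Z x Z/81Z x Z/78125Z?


Exponent = lcm of the cyclic orders; pairwise coprime => product.
13^3*3^4*5^7=2197*81*78125=13902890625


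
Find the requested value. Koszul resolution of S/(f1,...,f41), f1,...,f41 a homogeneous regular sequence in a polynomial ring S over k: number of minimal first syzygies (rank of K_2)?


Regular sequence => Koszul complex is the minimal free resolution.
Syz_1 minimally generated by Koszul relations f_i*e_j - f_j*e_i (i<j): mu(Syz_1) = beta_2 = C(m,2) = m(m-1)/2
m=41
41*40/2 = 820


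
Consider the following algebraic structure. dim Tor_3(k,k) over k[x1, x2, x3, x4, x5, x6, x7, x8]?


Koszul: C(n,i)=C(8,3)=56


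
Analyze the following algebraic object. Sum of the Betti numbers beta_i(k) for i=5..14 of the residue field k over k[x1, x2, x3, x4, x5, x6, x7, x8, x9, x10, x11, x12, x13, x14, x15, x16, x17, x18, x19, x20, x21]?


Koszul resolution: beta_i(k)=C(n,i), n=21
C(21,5)=20349, C(21,6)=54264, C(21,7)=116280, C(21,8)=203490, C(21,9)=293930, C(21,10)=352716, C(21,11)=352716, C(21,12)=293930, C(21,13)=203490, C(21,14)=116280
Sum=2007445


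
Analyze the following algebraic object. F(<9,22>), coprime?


gcd(9,22)=1 => F=ab-a-b=9*22-9-22=198-31=167


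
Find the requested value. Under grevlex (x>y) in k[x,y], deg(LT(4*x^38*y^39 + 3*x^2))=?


LT: 4*x^38*y^39
deg_x=38, deg_y=39
Total=38+39=77


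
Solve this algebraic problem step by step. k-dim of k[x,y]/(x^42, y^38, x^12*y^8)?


k[x,y]/I, I = (x^42, y^38, x^12*y^8)
Rect: 42x38=1596. Corner: (42-12)x(38-8)=900.
dim = 1596-900 = 696


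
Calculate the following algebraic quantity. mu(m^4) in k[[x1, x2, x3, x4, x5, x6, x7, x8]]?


C(n+d-1,d)=C(11,4)=330


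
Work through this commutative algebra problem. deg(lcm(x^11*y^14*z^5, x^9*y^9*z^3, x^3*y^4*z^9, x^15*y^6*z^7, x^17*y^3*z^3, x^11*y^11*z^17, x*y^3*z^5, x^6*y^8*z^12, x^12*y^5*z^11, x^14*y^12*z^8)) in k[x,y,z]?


lcm = componentwise max:
x: max(11,9,3,15,17,11,1,6,12,14)=17
y: max(14,9,4,6,3,11,3,8,5,12)=14
z: max(5,3,9,7,3,17,5,12,11,8)=17
Total=17+14+17=48


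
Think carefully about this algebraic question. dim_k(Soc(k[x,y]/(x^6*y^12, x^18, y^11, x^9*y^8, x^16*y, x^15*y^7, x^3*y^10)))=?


Socle = ann(m) = span of standard monomials u with x*u, y*u in I (staircase corners).
Redundant generators: x^6*y^12
Minimal generators: x^18, x^16*y, x^15*y^7, x^9*y^8, x^3*y^10, y^11
Corners: x^2y^10, x^8y^9, x^14y^7, x^15y^6, x^17
Socle dim=5


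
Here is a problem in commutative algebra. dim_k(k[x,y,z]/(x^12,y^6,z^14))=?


Basis: x^iy^jz^k, i<12,j<6,k<14
12*6*14=1008


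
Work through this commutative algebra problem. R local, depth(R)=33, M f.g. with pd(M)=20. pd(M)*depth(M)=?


pd+depth=33
depth=33-20=13
pd*depth=20*13=260


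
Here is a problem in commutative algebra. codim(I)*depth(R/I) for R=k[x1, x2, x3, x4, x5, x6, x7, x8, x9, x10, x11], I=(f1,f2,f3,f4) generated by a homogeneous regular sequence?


codim=4, depth=dim(R/I)=11-4=7
Product=4*7=28


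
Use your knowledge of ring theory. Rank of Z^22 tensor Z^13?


rank(M(x)N) = rank(M)*rank(N)
22*13 = 286


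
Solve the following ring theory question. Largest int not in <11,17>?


gcd(11,17)=1 => F=ab-a-b=11*17-11-17=187-28=159


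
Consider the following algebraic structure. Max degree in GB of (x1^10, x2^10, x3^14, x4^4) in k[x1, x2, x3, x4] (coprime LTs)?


Pure powers, coprime LTs => already GB.
Degrees: 10, 10, 14, 4
Max=14


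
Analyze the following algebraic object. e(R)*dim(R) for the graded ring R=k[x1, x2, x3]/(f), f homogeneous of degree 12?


e(R)=deg(f)=12, dim(R)=3-1=2
e*dim=12*2=24


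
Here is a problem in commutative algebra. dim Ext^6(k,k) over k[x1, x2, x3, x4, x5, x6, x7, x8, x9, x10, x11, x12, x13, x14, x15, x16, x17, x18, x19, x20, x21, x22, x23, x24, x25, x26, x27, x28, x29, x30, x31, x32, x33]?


C(n,i)=C(33,6)=1107568
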